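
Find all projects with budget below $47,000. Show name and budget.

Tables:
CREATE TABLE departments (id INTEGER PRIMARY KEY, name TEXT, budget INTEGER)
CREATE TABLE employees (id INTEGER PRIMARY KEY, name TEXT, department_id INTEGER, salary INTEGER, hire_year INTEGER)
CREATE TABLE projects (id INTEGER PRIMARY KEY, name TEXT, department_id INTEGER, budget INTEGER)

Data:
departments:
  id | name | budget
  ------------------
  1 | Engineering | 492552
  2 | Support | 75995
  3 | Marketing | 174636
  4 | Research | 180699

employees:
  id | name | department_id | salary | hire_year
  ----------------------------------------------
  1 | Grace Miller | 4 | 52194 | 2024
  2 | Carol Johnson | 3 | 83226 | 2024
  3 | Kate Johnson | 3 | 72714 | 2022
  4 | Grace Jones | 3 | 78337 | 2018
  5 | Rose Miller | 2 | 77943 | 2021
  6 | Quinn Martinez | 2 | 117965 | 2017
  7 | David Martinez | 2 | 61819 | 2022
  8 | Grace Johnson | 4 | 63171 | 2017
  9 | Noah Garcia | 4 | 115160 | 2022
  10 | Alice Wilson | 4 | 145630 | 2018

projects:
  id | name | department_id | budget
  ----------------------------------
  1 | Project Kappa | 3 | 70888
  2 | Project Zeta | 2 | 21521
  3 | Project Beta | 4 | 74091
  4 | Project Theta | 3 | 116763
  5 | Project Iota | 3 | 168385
SELECT name, budget FROM projects WHERE budget < 47000

Execution result:
name | budget
Project Zeta | 21521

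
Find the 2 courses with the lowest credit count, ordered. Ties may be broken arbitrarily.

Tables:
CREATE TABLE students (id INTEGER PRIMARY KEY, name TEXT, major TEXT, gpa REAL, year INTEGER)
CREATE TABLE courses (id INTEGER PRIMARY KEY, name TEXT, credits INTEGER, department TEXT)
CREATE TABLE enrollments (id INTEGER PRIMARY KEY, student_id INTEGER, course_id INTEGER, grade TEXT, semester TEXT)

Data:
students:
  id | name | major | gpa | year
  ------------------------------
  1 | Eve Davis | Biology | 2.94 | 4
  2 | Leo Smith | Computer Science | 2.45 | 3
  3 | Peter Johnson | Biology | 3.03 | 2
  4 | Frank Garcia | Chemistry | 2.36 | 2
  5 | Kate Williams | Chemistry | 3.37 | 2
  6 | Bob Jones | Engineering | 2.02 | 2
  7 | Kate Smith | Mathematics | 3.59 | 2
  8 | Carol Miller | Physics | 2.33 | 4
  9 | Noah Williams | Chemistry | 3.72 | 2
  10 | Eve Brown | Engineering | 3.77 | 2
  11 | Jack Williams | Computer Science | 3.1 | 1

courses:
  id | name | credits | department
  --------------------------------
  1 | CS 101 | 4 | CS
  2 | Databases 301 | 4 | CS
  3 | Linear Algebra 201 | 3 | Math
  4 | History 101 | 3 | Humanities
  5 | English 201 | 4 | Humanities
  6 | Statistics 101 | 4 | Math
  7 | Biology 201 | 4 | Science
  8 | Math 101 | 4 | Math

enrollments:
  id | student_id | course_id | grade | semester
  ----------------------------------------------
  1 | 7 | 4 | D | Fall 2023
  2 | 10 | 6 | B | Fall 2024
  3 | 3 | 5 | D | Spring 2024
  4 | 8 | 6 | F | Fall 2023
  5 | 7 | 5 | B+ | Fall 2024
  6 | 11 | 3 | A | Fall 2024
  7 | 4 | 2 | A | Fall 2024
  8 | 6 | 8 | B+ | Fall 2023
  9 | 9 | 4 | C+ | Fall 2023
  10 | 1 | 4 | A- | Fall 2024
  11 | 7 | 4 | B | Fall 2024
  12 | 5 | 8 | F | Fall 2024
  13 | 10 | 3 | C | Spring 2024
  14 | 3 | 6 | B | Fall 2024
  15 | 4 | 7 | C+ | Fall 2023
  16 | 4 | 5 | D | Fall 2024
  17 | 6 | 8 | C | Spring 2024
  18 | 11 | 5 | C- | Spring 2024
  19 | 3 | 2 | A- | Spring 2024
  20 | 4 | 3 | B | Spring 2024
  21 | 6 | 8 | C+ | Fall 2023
SELECT name, credits FROM courses ORDER BY credits ASC LIMIT 2

Execution result:
name | credits
Linear Algebra 201 | 3
History 101 | 3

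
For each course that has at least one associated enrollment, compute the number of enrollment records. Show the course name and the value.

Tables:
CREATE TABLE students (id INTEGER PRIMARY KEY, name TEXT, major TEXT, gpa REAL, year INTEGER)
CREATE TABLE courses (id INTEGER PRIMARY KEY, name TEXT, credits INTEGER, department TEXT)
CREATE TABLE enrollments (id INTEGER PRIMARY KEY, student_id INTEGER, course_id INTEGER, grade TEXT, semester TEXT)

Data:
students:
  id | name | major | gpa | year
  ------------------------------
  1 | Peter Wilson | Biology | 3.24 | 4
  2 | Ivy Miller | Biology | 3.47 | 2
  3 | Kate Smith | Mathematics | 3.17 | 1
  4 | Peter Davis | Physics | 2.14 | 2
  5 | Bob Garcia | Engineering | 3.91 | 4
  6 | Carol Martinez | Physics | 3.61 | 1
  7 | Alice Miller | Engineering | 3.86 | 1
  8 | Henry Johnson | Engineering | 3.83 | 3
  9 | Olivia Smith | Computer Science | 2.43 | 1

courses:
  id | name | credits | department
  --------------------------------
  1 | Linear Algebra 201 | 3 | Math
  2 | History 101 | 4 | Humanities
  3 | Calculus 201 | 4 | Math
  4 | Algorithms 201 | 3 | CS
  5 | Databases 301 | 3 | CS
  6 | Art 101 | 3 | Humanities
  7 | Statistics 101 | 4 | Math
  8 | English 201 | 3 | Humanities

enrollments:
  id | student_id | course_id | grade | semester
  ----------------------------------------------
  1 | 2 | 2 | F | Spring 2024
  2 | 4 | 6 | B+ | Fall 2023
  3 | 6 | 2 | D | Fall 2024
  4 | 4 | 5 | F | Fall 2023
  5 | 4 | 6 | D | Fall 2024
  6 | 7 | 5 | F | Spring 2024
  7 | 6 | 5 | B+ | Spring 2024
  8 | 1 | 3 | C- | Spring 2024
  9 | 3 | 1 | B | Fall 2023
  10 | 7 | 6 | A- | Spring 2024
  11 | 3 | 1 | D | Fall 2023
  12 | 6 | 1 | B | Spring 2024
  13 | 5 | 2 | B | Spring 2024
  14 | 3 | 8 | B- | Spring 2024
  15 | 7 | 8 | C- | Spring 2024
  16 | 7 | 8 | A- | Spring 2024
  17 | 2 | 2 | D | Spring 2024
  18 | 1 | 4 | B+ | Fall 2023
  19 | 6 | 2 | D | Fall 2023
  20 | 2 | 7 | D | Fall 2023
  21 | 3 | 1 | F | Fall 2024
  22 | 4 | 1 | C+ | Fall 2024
SELECT p.name, COUNT(*) AS n FROM enrollments c JOIN courses p ON c.course_id = p.id GROUP BY p.id, p.name

Execution result:
name | n
Linear Algebra 201 | 5
History 101 | 5
Calculus 201 | 1
Algorithms 201 | 1
Databases 301 | 3
Art 101 | 3
Statistics 101 | 1
English 201 | 3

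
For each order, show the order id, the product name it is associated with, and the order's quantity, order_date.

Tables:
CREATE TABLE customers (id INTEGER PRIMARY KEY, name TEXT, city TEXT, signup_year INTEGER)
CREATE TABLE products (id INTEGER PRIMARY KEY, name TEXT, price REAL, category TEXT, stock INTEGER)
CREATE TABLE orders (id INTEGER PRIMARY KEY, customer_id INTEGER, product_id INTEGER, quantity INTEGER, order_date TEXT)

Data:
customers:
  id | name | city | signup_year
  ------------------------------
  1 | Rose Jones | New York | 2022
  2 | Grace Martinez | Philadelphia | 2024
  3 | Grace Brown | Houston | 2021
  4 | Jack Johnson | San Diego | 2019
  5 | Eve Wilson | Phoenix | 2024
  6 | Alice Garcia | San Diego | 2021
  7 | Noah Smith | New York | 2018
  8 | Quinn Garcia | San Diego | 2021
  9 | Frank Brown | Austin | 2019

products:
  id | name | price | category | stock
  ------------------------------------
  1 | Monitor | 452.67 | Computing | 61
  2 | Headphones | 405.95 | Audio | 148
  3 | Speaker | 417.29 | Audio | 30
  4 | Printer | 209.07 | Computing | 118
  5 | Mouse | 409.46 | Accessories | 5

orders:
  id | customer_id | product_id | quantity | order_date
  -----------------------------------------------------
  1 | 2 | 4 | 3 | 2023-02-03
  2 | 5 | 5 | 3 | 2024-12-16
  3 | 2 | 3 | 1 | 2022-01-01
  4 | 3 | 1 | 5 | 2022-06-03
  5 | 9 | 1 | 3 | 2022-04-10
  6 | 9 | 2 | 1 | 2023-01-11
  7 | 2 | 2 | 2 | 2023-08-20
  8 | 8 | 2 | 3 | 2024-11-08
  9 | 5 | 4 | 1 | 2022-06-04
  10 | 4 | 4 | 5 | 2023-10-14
SELECT c.id, p.name AS product, c.quantity, c.order_date FROM orders c JOIN products p ON c.product_id = p.id

Execution result:
id | product | quantity | order_date
1 | Printer | 3 | 2023-02-03
2 | Mouse | 3 | 2024-12-16
3 | Speaker | 1 | 2022-01-01
4 | Monitor | 5 | 2022-06-03
5 | Monitor | 3 | 2022-04-10
6 | Headphones | 1 | 2023-01-11
7 | Headphones | 2 | 2023-08-20
8 | Headphones | 3 | 2024-11-08
9 | Printer | 1 | 2022-06-04
10 | Printer | 5 | 2023-10-14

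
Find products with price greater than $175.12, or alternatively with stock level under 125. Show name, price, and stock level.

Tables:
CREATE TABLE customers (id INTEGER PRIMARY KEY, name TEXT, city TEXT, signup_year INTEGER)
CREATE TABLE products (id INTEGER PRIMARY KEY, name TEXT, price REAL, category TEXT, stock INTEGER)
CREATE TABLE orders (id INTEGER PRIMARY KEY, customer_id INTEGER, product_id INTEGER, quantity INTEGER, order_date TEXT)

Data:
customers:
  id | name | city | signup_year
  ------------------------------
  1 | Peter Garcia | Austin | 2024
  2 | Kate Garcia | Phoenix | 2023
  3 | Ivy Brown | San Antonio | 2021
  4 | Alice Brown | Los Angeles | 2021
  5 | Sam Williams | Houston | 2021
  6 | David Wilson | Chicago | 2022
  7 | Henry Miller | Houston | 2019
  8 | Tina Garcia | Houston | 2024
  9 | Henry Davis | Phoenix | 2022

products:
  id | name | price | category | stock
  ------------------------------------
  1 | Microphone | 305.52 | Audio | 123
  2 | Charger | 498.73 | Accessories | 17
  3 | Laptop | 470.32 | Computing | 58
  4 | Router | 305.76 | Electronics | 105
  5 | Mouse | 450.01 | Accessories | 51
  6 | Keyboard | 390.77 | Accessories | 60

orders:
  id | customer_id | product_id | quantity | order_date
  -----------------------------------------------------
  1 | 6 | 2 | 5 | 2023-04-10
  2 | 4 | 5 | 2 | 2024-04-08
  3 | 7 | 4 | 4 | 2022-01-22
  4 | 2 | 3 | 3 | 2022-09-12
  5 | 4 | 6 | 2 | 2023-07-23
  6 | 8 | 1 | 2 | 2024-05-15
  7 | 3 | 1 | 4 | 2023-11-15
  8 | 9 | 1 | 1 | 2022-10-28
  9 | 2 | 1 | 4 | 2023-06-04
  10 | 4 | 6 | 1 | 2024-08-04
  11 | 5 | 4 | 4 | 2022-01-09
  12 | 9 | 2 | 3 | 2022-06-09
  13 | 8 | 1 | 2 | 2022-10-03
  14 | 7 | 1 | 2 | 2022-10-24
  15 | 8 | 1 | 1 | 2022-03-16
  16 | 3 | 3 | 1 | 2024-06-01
SELECT name, price, stock FROM products WHERE price > 175.12 OR stock < 125

Execution result:
name | price | stock
Microphone | 305.52 | 123
Charger | 498.73 | 17
Laptop | 470.32 | 58
Router | 305.76 | 105
Mouse | 450.01 | 51
Keyboard | 390.77 | 60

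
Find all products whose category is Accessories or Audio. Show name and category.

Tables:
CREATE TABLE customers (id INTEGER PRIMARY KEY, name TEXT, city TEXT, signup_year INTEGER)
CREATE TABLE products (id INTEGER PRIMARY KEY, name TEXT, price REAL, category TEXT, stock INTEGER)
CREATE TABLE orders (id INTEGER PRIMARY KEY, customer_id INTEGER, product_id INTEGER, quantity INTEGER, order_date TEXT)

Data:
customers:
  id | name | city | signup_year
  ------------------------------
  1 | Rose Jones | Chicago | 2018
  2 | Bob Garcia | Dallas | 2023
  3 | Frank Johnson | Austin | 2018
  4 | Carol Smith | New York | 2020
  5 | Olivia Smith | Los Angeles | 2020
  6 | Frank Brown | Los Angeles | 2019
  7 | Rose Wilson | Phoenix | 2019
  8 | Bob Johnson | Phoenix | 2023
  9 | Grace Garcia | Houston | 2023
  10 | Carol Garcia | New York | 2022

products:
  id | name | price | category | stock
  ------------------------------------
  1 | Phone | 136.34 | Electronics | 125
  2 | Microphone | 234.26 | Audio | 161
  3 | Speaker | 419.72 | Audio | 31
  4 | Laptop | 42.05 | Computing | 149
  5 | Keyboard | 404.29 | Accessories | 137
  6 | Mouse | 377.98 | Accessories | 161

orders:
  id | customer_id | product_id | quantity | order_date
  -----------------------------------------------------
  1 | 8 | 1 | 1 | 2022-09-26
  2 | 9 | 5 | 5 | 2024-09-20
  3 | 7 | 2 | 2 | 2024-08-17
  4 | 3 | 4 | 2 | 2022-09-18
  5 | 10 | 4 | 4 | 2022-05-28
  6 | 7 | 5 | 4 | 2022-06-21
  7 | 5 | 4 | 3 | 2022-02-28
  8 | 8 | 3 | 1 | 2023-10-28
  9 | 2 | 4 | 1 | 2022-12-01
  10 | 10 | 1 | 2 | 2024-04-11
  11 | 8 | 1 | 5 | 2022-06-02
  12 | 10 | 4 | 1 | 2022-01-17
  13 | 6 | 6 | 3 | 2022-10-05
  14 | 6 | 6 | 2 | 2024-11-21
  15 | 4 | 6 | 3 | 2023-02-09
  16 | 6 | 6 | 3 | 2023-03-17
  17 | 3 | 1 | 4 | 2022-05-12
SELECT name, category FROM products WHERE category IN ('Accessories', 'Audio')

Execution result:
name | category
Microphone | Audio
Speaker | Audio
Keyboard | Accessories
Mouse | Accessories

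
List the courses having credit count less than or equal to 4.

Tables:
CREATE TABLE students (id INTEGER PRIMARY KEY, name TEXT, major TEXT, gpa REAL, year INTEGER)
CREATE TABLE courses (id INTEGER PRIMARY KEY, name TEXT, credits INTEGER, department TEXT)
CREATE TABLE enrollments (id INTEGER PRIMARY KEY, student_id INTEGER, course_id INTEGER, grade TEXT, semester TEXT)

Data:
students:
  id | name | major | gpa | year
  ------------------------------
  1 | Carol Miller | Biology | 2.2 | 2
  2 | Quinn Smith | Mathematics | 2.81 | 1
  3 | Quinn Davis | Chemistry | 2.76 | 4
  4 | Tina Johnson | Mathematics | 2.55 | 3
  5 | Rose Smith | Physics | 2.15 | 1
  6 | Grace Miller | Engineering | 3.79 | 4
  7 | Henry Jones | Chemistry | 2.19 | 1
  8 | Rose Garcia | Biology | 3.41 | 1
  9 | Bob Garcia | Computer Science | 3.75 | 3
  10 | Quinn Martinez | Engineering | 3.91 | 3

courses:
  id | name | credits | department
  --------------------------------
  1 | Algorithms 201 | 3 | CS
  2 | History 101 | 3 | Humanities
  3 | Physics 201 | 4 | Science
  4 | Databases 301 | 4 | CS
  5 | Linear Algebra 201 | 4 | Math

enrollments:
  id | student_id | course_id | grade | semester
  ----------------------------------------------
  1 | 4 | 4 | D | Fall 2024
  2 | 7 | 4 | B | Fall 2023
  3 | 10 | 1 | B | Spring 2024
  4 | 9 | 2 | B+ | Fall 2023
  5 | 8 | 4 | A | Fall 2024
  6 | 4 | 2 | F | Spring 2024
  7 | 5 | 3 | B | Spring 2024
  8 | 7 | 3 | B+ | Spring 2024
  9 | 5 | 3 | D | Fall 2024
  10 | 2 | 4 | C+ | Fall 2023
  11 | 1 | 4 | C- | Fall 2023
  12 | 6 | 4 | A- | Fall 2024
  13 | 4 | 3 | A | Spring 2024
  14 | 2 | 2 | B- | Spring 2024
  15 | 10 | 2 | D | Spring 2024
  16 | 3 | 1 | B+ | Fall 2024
SELECT name, credits FROM courses WHERE credits <= 4

Execution result:
name | credits
Algorithms 201 | 3
History 101 | 3
Physics 201 | 4
Databases 301 | 4
Linear Algebra 201 | 4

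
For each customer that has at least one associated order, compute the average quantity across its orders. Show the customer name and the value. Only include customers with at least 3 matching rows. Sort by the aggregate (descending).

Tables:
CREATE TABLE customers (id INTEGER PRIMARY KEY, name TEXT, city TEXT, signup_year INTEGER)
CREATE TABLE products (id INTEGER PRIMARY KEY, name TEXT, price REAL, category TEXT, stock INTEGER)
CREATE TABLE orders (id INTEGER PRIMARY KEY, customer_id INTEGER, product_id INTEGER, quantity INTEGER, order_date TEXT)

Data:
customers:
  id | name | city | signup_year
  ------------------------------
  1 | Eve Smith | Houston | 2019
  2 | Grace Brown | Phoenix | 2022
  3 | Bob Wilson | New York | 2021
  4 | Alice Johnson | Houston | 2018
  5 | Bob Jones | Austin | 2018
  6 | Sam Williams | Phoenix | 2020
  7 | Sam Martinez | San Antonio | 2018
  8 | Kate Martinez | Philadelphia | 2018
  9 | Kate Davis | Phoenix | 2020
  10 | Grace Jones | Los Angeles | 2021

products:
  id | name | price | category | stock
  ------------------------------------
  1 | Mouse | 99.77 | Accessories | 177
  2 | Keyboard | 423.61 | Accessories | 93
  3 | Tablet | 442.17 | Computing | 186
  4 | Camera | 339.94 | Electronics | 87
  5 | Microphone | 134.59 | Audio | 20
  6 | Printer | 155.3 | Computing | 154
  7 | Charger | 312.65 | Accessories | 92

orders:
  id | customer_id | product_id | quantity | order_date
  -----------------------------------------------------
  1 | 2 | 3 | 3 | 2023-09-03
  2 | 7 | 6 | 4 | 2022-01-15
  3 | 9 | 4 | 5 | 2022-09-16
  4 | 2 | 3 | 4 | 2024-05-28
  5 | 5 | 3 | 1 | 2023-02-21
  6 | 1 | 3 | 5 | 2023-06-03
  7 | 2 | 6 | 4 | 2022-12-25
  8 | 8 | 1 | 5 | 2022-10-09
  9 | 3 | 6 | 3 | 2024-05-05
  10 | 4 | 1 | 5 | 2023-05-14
SELECT p.name, AVG(c.quantity) AS avg_quantity FROM orders c JOIN customers p ON c.customer_id = p.id GROUP BY p.id, p.name HAVING COUNT(*) >= 3 ORDER BY avg_quantity DESC

Execution result:
name | avg_quantity
Grace Brown | 3.67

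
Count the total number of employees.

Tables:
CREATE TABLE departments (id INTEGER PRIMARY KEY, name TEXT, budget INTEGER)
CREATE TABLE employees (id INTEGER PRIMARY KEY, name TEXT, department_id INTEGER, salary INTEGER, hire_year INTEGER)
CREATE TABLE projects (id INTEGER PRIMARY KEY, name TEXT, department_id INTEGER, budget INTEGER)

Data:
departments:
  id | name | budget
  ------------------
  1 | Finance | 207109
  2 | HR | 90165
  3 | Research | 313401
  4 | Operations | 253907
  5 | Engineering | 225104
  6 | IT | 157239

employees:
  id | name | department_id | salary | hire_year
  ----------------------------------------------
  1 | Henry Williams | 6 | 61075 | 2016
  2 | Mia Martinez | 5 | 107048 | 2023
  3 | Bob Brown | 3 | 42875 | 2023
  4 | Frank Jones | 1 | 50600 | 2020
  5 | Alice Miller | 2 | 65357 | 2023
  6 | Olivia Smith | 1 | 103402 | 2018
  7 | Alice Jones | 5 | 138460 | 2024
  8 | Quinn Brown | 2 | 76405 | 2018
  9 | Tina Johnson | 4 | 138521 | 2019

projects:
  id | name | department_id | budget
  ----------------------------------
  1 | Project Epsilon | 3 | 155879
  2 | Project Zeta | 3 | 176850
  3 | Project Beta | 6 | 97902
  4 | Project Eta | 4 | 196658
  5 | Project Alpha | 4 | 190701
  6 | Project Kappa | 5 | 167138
SELECT COUNT(*) FROM employees

Execution result:
9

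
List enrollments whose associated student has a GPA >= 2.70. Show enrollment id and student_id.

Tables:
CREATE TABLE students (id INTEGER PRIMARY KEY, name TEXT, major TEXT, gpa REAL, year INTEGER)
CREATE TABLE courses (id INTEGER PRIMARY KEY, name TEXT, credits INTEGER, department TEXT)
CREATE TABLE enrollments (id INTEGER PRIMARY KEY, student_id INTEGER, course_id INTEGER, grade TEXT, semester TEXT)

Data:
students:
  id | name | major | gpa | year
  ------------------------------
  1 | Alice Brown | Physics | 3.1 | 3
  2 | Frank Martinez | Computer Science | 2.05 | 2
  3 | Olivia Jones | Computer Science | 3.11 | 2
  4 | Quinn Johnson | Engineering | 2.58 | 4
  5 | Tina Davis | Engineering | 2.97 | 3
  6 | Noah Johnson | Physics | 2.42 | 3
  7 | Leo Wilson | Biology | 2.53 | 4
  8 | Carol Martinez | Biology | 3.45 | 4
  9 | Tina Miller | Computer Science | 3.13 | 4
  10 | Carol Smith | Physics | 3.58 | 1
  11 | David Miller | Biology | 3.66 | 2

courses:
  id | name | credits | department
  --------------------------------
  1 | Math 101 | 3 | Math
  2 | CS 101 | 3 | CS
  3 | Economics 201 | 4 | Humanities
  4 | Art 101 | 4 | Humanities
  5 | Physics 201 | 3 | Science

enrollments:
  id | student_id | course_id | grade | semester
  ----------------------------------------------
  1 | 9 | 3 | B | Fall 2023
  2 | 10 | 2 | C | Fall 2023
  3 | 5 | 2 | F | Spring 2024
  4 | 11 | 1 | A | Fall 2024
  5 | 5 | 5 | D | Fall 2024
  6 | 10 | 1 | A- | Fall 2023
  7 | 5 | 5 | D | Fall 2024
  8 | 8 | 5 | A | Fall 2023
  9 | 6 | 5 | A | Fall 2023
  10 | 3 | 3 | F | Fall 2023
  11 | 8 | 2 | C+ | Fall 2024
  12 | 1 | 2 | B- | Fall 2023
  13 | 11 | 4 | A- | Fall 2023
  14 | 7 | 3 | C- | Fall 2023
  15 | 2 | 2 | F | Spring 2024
SELECT id, student_id FROM enrollments WHERE student_id IN (SELECT id FROM students WHERE gpa >= 2.7)

Execution result:
id | student_id
1 | 9
2 | 10
3 | 5
4 | 11
5 | 5
6 | 10
7 | 5
8 | 8
10 | 3
11 | 8
12 | 1
13 | 11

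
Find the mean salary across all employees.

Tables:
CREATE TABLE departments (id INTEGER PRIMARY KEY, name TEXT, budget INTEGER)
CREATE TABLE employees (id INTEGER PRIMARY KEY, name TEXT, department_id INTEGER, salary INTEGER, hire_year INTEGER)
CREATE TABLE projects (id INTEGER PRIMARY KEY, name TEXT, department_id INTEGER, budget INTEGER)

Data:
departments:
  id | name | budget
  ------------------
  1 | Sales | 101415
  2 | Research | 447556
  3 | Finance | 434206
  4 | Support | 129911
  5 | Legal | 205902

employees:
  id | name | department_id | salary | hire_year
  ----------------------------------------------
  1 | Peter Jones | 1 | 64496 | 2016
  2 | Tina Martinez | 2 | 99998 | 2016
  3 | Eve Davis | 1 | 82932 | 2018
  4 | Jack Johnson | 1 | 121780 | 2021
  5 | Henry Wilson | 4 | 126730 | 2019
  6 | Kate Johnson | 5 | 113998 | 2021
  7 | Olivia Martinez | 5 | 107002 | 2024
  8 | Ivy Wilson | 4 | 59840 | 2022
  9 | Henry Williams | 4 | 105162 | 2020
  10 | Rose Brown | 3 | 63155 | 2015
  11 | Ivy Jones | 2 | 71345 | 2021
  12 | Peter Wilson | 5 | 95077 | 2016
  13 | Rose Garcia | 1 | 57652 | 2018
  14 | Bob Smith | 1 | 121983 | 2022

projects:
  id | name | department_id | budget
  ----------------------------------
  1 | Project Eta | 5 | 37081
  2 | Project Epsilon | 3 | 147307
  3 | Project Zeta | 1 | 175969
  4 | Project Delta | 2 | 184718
SELECT AVG(salary) FROM employees

Execution result:
92225.00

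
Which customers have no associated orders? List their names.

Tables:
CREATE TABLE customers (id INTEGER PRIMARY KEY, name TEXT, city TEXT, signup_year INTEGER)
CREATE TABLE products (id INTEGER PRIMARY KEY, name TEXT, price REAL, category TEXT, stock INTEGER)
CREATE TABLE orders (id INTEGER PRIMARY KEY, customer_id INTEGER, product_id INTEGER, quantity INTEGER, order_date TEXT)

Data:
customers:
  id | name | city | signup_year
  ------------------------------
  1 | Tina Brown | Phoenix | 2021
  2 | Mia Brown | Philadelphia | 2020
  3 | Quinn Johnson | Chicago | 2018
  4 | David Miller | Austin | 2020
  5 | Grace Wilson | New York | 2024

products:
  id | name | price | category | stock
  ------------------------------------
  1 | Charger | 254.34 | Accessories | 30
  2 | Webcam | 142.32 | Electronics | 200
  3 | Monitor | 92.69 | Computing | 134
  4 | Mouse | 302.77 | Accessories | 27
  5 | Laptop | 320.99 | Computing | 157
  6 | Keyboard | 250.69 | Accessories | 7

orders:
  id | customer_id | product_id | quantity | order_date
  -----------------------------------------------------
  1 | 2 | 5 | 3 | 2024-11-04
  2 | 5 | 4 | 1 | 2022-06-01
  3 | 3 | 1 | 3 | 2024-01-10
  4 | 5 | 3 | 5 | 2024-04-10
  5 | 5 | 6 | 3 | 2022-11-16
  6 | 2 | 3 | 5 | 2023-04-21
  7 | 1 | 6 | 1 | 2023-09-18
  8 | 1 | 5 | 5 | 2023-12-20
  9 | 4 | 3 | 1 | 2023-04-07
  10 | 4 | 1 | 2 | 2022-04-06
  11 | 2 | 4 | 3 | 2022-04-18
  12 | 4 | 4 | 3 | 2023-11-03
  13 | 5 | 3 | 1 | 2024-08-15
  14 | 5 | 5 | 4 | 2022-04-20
SELECT p.name FROM customers p LEFT JOIN orders c ON c.customer_id = p.id WHERE c.id IS NULL

Execution result:
(no rows)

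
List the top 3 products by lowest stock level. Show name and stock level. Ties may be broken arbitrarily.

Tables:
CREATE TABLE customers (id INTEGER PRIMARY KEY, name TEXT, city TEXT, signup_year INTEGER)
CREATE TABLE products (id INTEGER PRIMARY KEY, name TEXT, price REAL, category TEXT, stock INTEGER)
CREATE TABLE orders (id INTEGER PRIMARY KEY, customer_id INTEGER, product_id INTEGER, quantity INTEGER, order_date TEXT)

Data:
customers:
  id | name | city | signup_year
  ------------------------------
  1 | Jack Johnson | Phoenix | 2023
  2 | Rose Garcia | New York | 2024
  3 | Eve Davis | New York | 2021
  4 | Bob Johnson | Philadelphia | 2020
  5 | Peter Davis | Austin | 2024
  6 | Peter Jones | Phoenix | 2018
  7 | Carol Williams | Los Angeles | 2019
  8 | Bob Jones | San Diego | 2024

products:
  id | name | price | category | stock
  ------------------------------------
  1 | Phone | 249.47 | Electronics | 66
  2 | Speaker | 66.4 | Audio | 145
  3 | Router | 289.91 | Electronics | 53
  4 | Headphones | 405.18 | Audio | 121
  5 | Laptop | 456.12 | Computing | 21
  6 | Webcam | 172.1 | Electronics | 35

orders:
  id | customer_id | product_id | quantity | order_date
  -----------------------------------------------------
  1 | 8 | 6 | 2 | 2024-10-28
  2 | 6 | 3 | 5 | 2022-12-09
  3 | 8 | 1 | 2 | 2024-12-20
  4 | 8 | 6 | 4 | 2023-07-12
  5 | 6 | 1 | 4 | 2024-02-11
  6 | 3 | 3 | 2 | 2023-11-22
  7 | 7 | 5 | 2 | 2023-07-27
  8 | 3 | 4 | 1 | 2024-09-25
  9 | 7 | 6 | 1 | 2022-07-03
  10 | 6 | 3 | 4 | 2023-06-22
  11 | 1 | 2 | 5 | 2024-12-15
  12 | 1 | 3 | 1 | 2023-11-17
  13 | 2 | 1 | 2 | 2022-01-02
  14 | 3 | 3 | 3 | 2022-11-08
SELECT name, stock FROM products ORDER BY stock ASC LIMIT 3

Execution result:
name | stock
Laptop | 21
Webcam | 35
Router | 53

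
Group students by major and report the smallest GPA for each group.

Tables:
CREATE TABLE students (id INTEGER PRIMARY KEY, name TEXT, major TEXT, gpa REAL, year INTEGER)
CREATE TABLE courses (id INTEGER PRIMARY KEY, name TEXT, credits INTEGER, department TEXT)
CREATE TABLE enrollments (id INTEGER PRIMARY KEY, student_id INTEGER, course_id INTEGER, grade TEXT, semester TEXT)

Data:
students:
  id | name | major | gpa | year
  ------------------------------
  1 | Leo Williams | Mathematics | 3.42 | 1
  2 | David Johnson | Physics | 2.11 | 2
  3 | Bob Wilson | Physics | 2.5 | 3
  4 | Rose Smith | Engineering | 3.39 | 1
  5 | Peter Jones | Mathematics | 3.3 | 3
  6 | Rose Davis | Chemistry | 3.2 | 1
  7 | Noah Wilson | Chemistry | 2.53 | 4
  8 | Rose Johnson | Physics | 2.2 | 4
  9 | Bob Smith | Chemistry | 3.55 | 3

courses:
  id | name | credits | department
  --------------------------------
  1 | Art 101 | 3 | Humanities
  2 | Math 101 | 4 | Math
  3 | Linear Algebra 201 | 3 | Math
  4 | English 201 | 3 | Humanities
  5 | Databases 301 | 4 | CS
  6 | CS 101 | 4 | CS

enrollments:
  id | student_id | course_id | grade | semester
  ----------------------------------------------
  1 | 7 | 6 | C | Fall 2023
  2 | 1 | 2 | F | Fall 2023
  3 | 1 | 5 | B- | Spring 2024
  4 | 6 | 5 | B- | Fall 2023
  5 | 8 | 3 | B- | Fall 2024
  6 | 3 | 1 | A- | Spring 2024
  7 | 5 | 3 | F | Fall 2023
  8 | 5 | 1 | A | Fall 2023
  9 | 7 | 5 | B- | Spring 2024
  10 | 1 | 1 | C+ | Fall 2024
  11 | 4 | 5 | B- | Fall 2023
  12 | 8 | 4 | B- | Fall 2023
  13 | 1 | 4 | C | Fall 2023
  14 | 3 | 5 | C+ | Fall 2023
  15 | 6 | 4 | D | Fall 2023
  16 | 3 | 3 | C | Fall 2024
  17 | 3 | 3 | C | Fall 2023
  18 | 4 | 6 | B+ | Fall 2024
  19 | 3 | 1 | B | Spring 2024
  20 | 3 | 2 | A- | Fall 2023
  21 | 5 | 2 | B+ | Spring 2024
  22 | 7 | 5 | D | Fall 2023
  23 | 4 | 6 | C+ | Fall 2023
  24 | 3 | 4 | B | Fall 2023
SELECT major, MIN(gpa) AS min_gpa FROM students GROUP BY major

Execution result:
major | min_gpa
Chemistry | 2.53
Engineering | 3.39
Mathematics | 3.30
Physics | 2.11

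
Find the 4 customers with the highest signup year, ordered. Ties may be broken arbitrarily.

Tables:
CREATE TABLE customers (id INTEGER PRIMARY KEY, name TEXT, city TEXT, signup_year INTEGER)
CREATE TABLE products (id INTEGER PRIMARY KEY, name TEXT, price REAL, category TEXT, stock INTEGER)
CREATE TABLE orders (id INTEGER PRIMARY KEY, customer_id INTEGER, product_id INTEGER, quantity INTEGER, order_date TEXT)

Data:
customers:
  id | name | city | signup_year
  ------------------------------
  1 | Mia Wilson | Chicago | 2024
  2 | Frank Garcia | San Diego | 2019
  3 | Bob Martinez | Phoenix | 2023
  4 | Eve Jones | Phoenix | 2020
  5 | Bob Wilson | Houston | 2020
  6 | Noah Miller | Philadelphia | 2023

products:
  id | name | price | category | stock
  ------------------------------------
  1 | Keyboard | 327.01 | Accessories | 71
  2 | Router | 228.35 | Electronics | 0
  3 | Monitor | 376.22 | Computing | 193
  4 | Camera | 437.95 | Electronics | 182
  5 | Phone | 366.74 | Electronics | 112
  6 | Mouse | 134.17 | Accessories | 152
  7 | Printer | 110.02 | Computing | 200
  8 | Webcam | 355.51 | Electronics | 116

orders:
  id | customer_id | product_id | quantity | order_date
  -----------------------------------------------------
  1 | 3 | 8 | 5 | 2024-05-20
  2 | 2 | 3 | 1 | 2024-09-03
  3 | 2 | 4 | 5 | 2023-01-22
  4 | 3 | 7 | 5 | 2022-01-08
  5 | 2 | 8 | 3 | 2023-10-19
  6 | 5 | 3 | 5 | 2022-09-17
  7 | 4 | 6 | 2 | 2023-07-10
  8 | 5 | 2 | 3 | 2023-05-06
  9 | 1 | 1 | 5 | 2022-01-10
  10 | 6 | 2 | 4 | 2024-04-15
SELECT name, signup_year FROM customers ORDER BY signup_year DESC LIMIT 4

Execution result:
name | signup_year
Mia Wilson | 2024
Bob Martinez | 2023
Noah Miller | 2023
Eve Jones | 2020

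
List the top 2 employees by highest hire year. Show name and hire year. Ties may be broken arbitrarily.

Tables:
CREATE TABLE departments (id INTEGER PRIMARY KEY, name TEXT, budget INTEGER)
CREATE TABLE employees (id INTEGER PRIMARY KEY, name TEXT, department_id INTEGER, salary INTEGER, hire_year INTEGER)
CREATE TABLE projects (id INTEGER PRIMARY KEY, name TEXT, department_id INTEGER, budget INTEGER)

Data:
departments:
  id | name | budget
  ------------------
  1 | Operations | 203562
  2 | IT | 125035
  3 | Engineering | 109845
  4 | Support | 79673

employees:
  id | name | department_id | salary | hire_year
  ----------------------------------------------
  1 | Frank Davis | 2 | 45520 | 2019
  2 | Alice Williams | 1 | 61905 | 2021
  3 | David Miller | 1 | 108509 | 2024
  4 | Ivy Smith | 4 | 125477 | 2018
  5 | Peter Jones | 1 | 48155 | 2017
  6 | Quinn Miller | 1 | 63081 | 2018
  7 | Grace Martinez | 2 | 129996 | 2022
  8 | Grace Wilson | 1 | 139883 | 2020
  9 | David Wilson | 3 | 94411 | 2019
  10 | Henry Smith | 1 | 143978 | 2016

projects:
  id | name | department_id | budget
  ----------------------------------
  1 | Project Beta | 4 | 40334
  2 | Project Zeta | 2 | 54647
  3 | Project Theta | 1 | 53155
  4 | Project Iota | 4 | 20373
SELECT name, hire_year FROM employees ORDER BY hire_year DESC LIMIT 2

Execution result:
name | hire_year
David Miller | 2024
Grace Martinez | 2022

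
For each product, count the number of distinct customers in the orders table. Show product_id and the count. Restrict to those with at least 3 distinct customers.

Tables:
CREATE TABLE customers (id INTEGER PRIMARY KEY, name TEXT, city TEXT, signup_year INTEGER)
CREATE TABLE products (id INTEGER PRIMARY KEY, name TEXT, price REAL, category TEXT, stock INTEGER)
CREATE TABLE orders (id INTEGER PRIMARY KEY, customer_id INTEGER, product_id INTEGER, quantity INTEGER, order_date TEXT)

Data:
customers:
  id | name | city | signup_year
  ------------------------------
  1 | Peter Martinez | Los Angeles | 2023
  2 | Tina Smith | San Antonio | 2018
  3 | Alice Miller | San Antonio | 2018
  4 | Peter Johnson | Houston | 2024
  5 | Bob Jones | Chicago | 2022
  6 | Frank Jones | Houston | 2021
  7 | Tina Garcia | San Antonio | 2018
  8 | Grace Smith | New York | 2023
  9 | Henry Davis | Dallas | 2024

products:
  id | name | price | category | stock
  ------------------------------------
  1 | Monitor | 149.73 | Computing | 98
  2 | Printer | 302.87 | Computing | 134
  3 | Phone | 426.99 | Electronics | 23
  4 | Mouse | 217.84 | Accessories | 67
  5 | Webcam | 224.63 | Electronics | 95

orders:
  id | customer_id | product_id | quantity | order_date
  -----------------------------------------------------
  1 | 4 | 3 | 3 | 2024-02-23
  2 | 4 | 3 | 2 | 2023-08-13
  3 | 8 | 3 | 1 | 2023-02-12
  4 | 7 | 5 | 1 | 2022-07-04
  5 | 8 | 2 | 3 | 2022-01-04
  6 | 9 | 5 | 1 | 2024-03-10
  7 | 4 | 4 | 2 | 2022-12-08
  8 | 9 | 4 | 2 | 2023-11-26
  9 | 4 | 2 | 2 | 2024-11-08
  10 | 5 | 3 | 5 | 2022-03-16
SELECT product_id, COUNT(DISTINCT customer_id) AS distinct_customer_count FROM orders GROUP BY product_id HAVING COUNT(DISTINCT customer_id) >= 3

Execution result:
product_id | distinct_customer_count
3 | 3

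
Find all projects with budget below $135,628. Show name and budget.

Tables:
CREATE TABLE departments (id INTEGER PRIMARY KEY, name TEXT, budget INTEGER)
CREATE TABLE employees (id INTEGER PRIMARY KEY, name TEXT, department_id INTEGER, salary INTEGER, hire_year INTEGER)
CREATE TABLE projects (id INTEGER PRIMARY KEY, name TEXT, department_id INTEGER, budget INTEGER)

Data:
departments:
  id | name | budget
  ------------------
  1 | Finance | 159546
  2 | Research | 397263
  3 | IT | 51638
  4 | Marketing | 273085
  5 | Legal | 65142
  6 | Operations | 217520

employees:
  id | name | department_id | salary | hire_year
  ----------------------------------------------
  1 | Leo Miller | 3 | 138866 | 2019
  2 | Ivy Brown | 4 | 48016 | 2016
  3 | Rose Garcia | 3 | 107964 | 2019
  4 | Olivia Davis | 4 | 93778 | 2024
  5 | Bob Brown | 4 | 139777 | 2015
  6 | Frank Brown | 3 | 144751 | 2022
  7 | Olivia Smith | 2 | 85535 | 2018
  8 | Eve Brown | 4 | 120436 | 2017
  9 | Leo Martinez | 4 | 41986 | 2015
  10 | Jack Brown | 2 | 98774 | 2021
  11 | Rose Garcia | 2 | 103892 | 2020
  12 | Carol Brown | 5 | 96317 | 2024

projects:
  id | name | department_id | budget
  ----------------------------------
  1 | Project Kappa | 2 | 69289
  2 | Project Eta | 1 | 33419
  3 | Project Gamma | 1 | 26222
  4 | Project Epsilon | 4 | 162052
SELECT name, budget FROM projects WHERE budget < 135628

Execution result:
name | budget
Project Kappa | 69289
Project Eta | 33419
Project Gamma | 26222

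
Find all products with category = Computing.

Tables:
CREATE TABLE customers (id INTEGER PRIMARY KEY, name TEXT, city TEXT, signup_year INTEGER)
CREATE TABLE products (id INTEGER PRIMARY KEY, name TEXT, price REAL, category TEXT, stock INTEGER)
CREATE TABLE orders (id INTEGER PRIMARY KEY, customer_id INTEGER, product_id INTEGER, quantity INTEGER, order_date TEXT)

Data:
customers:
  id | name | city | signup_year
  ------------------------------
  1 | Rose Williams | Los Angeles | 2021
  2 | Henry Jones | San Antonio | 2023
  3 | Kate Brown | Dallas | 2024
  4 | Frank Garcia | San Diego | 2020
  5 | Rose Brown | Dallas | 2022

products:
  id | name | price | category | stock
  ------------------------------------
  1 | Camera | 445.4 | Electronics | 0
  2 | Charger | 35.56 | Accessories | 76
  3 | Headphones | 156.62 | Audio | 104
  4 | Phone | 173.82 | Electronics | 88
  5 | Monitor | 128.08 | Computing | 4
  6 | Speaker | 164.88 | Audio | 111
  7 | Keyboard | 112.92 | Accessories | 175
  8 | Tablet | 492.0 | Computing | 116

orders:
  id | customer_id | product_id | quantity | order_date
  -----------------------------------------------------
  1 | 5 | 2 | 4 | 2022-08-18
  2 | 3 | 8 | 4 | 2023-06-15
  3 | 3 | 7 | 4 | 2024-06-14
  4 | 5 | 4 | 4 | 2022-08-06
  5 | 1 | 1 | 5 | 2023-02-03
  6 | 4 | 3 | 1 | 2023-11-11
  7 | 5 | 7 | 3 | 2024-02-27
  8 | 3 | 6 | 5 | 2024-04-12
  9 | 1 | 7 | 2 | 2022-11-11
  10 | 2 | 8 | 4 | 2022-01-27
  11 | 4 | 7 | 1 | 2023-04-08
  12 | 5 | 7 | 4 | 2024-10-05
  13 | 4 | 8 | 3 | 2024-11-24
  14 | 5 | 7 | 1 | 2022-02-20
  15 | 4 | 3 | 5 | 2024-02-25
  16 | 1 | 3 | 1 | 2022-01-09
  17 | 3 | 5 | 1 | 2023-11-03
SELECT name, category FROM products WHERE category = 'Computing'

Execution result:
name | category
Monitor | Computing
Tablet | Computing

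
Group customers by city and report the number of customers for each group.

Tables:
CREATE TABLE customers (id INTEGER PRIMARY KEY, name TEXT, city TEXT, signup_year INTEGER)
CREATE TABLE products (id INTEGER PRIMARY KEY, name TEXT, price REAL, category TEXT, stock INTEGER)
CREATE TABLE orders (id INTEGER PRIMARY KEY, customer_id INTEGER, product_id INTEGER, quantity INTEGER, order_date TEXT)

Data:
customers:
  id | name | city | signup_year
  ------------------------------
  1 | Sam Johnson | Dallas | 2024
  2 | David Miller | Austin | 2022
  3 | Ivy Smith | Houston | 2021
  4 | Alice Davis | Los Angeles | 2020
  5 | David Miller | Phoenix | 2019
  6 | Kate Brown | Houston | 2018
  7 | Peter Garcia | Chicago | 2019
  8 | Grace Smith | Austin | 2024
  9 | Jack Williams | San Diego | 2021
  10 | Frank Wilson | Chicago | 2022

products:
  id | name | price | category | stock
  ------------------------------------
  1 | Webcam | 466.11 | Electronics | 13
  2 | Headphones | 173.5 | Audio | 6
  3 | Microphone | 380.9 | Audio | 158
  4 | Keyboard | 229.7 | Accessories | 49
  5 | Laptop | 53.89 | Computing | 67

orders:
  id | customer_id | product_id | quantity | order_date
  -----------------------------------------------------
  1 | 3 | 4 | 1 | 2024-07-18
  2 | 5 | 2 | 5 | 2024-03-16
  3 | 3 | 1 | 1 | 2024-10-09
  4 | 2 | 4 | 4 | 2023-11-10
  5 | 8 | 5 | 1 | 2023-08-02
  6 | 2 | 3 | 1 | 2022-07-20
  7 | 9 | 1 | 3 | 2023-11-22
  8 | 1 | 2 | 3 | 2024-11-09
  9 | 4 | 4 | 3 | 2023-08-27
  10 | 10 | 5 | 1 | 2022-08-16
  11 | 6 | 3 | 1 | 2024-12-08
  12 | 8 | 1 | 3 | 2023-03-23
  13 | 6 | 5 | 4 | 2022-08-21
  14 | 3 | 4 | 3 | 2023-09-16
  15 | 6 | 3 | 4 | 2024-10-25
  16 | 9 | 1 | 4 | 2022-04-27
SELECT city, COUNT(*) AS n FROM customers GROUP BY city

Execution result:
city | n
Austin | 2
Chicago | 2
Dallas | 1
Houston | 2
Los Angeles | 1
Phoenix | 1
San Diego | 1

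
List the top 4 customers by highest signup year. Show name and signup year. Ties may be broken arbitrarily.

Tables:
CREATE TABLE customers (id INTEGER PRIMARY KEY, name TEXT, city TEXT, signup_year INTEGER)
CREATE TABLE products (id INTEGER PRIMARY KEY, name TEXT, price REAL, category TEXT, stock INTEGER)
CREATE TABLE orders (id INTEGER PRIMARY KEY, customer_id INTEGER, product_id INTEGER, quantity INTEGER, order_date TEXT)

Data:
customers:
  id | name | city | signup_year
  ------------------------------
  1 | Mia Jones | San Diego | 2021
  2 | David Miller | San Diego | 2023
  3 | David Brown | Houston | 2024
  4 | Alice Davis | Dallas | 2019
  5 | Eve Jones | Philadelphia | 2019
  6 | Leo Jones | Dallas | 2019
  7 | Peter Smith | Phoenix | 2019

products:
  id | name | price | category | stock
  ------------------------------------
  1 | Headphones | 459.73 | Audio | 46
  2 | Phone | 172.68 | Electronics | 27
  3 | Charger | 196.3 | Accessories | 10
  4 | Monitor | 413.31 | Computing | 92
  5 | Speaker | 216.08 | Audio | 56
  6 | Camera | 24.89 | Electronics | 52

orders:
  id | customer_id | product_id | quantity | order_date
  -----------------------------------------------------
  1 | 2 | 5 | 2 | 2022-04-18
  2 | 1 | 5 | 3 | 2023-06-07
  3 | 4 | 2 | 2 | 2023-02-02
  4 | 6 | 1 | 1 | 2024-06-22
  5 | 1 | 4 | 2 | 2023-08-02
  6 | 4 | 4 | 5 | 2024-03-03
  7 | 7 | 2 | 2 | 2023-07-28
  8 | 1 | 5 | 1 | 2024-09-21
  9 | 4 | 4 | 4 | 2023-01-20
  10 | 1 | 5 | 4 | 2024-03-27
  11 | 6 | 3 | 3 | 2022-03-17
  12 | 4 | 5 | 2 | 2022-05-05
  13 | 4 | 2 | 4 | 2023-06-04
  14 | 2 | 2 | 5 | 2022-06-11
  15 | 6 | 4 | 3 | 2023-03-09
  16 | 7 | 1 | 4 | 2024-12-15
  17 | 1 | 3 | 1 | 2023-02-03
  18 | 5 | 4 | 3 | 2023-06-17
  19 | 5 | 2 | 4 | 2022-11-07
SELECT name, signup_year FROM customers ORDER BY signup_year DESC LIMIT 4

Execution result:
name | signup_year
David Brown | 2024
David Miller | 2023
Mia Jones | 2021
Alice Davis | 2019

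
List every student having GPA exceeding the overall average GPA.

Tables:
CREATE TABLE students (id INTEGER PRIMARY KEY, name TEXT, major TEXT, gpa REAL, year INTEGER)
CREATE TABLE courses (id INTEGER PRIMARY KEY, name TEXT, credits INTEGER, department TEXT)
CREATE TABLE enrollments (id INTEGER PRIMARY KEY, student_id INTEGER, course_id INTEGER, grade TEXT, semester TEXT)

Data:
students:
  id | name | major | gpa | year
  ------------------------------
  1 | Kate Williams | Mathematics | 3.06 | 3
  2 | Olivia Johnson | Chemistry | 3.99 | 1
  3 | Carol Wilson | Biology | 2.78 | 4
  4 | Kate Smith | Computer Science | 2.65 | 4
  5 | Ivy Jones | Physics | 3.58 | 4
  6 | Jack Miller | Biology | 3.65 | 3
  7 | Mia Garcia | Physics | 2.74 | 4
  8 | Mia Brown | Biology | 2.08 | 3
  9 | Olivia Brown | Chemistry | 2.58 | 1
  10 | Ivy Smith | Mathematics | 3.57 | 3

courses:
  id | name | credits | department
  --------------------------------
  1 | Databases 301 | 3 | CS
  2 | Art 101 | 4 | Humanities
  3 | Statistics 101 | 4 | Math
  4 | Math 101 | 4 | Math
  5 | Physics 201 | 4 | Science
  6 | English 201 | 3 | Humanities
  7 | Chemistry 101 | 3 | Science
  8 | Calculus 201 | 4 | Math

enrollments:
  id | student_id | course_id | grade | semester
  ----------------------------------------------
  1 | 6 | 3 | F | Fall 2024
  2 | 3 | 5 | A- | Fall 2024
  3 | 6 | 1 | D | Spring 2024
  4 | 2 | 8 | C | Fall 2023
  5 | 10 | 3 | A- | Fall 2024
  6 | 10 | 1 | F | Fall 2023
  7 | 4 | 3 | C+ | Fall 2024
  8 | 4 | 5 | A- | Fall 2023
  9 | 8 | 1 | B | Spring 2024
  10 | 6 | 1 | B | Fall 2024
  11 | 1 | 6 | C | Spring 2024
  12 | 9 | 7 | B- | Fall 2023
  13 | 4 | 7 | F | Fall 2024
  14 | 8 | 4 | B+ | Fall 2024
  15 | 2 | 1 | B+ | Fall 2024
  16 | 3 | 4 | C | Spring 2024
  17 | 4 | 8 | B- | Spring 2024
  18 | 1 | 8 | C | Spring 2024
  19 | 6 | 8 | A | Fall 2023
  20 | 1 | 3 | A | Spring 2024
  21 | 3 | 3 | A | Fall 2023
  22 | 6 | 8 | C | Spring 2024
SELECT name, gpa FROM students WHERE gpa > (SELECT AVG(gpa) FROM students)

Execution result:
name | gpa
Olivia Johnson | 3.99
Ivy Jones | 3.58
Jack Miller | 3.65
Ivy Smith | 3.57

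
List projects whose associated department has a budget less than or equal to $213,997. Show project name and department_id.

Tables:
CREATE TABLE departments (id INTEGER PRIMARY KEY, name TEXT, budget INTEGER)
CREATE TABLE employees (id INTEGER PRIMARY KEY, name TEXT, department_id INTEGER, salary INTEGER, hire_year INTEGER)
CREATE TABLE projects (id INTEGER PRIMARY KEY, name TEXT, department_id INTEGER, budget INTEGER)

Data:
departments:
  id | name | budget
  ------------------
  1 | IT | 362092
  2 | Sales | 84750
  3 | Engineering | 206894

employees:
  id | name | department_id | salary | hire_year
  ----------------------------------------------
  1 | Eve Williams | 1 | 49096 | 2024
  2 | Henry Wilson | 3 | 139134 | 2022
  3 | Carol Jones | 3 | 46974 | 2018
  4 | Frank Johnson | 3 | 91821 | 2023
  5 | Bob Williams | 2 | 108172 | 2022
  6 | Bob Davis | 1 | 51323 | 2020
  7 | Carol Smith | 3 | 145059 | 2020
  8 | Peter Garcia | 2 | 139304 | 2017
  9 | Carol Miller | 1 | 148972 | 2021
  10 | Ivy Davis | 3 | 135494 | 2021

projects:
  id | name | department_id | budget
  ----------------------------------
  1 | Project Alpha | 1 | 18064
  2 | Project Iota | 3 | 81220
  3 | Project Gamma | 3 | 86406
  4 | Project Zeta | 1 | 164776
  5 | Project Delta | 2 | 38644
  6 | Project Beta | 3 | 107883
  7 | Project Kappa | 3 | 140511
SELECT name, department_id FROM projects WHERE department_id IN (SELECT id FROM departments WHERE budget <= 213997)

Execution result:
name | department_id
Project Iota | 3
Project Gamma | 3
Project Delta | 2
Project Beta | 3
Project Kappa | 3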